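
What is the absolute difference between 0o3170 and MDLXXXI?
Convert 0o3170 (octal) → 3×512 + 1×64 + 7×8 = 1656 (decimal)
Convert MDLXXXI (Roman numeral) → 1000 + 500 + 50 + 10 + 10 + 10 + 1 = 1581 (decimal)
Compute |1656 - 1581| = 75
75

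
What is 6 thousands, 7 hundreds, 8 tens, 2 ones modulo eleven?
Convert 6 thousands, 7 hundreds, 8 tens, 2 ones (place-value notation) → 6×1000 + 7×100 + 8×10 + 2 = 6782 (decimal)
Convert eleven (English words) → 11 (decimal)
Compute 6782 mod 11 = 6
6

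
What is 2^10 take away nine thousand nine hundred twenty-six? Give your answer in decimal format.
Convert 2^10 (power) → 1024 (decimal)
Convert nine thousand nine hundred twenty-six (English words) → 9×1000 + 9×100 + 26 = 9926 (decimal)
Compute 1024 - 9926 = -8902
-8902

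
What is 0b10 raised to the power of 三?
Convert 0b10 (binary) → 2 (decimal)
Convert 三 (Chinese numeral) → 3 (decimal)
Compute 2 ^ 3 = 8
8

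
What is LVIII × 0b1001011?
Convert LVIII (Roman numeral) → 50 + 5 + 1 + 1 + 1 = 58 (decimal)
Convert 0b1001011 (binary) → 64 + 8 + 2 + 1 = 75 (decimal)
Compute 58 × 75 = 4350
4350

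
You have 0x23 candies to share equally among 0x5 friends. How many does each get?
Convert 0x23 (hexadecimal) → 2×16 + 3 = 35 (decimal)
Convert 0x5 (hexadecimal) → 5 (decimal)
Compute 35 ÷ 5 = 7
7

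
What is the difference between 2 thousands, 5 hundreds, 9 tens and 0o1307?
Convert 2 thousands, 5 hundreds, 9 tens (place-value notation) → 2×1000 + 5×100 + 9×10 = 2590 (decimal)
Convert 0o1307 (octal) → 1×512 + 3×64 + 7 = 711 (decimal)
Difference: |2590 - 711| = 1879
1879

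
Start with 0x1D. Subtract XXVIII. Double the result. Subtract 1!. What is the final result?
Convert 0x1D (hexadecimal) → 1×16 + 13 = 29 (decimal)
Start: 29
Convert XXVIII (Roman numeral) → 10 + 10 + 5 + 1 + 1 + 1 = 28 (decimal)
29 - 28 = 1
1 × 2 = 2
Convert 1! (factorial) → 1 (decimal)
2 - 1 = 1
1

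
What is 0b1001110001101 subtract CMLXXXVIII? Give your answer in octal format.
Convert 0b1001110001101 (binary) → 4096 + 512 + 256 + 128 + 8 + 4 + 1 = 5005 (decimal)
Convert CMLXXXVIII (Roman numeral) → 900 + 50 + 10 + 10 + 10 + 5 + 1 + 1 + 1 = 988 (decimal)
Compute 5005 - 988 = 4017
Convert 4017 (decimal) → 4017 = 7×512 + 6×64 + 6×8 + 1 → 0o7661 (octal)
0o7661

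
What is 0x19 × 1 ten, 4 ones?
Convert 0x19 (hexadecimal) → 1×16 + 9 = 25 (decimal)
Convert 1 ten, 4 ones (place-value notation) → 1×10 + 4 = 14 (decimal)
Compute 25 × 14 = 350
350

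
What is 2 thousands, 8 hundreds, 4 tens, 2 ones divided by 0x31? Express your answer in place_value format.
Convert 2 thousands, 8 hundreds, 4 tens, 2 ones (place-value notation) → 2×1000 + 8×100 + 4×10 + 2 = 2842 (decimal)
Convert 0x31 (hexadecimal) → 3×16 + 1 = 49 (decimal)
Compute 2842 ÷ 49 = 58
Convert 58 (decimal) → 58 = 5×10 + 8 → 5 tens, 8 ones (place-value notation)
5 tens, 8 ones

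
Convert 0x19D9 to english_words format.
Convert 0x19D9 (hexadecimal) → 1×4096 + 9×256 + 13×16 + 9 = 6617 (decimal)
Convert 6617 (decimal) → 6617 = 6×1000 + 6×100 + 17 → six thousand six hundred seventeen (English words)
six thousand six hundred seventeen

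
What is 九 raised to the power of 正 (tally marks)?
Convert 九 (Chinese numeral) → 9 (decimal)
Convert 正 (tally marks) → 5 (decimal)
Compute 9 ^ 5 = 59049
59049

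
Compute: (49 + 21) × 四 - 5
Convert 四 (Chinese numeral) → 4 (decimal)
Expression in decimal: (49 + 21) × 4 - 5
Parentheses first: 49 + 21 = 70
Multiply: 70 × 4 = 280
Subtract: 280 - 5 = 275
275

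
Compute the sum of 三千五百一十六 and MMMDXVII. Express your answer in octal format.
Convert 三千五百一十六 (Chinese numeral) → 3×1000 + 5×100 + 1×10 + 6 = 3516 (decimal)
Convert MMMDXVII (Roman numeral) → 1000 + 1000 + 1000 + 500 + 10 + 5 + 1 + 1 = 3517 (decimal)
Compute 3516 + 3517 = 7033
Convert 7033 (decimal) → 7033 = 1×4096 + 5×512 + 5×64 + 7×8 + 1 → 0o15571 (octal)
0o15571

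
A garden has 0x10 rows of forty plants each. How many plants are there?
Convert forty (English words) → 40 (decimal)
Convert 0x10 (hexadecimal) → 1×16 = 16 (decimal)
Compute 40 × 16 = 640
640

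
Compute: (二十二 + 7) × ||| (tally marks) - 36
Convert 二十二 (Chinese numeral) → 2×10 + 2 = 22 (decimal)
Convert ||| (tally marks) → 3 (decimal)
Expression in decimal: (22 + 7) × 3 - 36
Parentheses first: 22 + 7 = 29
Multiply: 29 × 3 = 87
Subtract: 87 - 36 = 51
51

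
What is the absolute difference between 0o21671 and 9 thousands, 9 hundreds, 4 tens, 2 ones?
Convert 0o21671 (octal) → 2×4096 + 1×512 + 6×64 + 7×8 + 1 = 9145 (decimal)
Convert 9 thousands, 9 hundreds, 4 tens, 2 ones (place-value notation) → 9×1000 + 9×100 + 4×10 + 2 = 9942 (decimal)
Compute |9145 - 9942| = 797
797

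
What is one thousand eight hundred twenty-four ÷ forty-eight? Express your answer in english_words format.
Convert one thousand eight hundred twenty-four (English words) → 1×1000 + 8×100 + 24 = 1824 (decimal)
Convert forty-eight (English words) → 48 (decimal)
Compute 1824 ÷ 48 = 38
Convert 38 (decimal) → thirty-eight (English words)
thirty-eight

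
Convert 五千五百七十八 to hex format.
Convert 五千五百七十八 (Chinese numeral) → 5×1000 + 5×100 + 7×10 + 8 = 5578 (decimal)
Convert 5578 (decimal) → 5578 = 1×4096 + 5×256 + 12×16 + 10 → 0x15CA (hexadecimal)
0x15CA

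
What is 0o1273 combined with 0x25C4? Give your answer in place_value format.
Convert 0o1273 (octal) → 1×512 + 2×64 + 7×8 + 3 = 699 (decimal)
Convert 0x25C4 (hexadecimal) → 2×4096 + 5×256 + 12×16 + 4 = 9668 (decimal)
Compute 699 + 9668 = 10367
Convert 10367 (decimal) → 10367 = 10×1000 + 3×100 + 6×10 + 7 → 10 thousands, 3 hundreds, 6 tens, 7 ones (place-value notation)
10 thousands, 3 hundreds, 6 tens, 7 ones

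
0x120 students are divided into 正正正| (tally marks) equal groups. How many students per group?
Convert 0x120 (hexadecimal) → 1×256 + 2×16 = 288 (decimal)
Convert 正正正| (tally marks) → 5 + 5 + 5 + 1 = 16 (decimal)
Compute 288 ÷ 16 = 18
18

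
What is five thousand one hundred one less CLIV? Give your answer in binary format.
Convert five thousand one hundred one (English words) → 5×1000 + 1×100 + 1 = 5101 (decimal)
Convert CLIV (Roman numeral) → 100 + 50 + 4 = 154 (decimal)
Compute 5101 - 154 = 4947
Convert 4947 (decimal) → 4947 = 4096 + 512 + 256 + 64 + 16 + 2 + 1 → 0b1001101010011 (binary)
0b1001101010011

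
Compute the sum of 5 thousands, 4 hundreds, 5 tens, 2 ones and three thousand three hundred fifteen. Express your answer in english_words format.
Convert 5 thousands, 4 hundreds, 5 tens, 2 ones (place-value notation) → 5×1000 + 4×100 + 5×10 + 2 = 5452 (decimal)
Convert three thousand three hundred fifteen (English words) → 3×1000 + 3×100 + 15 = 3315 (decimal)
Compute 5452 + 3315 = 8767
Convert 8767 (decimal) → 8767 = 8×1000 + 7×100 + 67 → eight thousand seven hundred sixty-seven (English words)
eight thousand seven hundred sixty-seven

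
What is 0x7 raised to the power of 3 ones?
Convert 0x7 (hexadecimal) → 7 (decimal)
Convert 3 ones (place-value notation) → 3 (decimal)
Compute 7 ^ 3 = 343
343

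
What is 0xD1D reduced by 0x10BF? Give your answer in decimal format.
Convert 0xD1D (hexadecimal) → 13×256 + 1×16 + 13 = 3357 (decimal)
Convert 0x10BF (hexadecimal) → 1×4096 + 11×16 + 15 = 4287 (decimal)
Compute 3357 - 4287 = -930
-930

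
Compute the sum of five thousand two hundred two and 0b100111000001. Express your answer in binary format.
Convert five thousand two hundred two (English words) → 5×1000 + 2×100 + 2 = 5202 (decimal)
Convert 0b100111000001 (binary) → 2048 + 256 + 128 + 64 + 1 = 2497 (decimal)
Compute 5202 + 2497 = 7699
Convert 7699 (decimal) → 7699 = 4096 + 2048 + 1024 + 512 + 16 + 2 + 1 → 0b1111000010011 (binary)
0b1111000010011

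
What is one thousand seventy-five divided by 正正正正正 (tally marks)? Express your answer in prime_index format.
Convert one thousand seventy-five (English words) → 1×1000 + 75 = 1075 (decimal)
Convert 正正正正正 (tally marks) → 5 + 5 + 5 + 5 + 5 = 25 (decimal)
Compute 1075 ÷ 25 = 43
Convert 43 (decimal) → the 14th prime (prime index)
the 14th prime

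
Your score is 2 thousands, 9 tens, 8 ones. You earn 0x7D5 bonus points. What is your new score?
Convert 2 thousands, 9 tens, 8 ones (place-value notation) → 2×1000 + 9×10 + 8 = 2098 (decimal)
Convert 0x7D5 (hexadecimal) → 7×256 + 13×16 + 5 = 2005 (decimal)
Compute 2098 + 2005 = 4103
4103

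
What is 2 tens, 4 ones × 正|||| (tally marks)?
Convert 2 tens, 4 ones (place-value notation) → 2×10 + 4 = 24 (decimal)
Convert 正|||| (tally marks) → 5 + 4 = 9 (decimal)
Compute 24 × 9 = 216
216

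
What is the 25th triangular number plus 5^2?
The 25th triangular number = 25×26/2 = 325
Convert 5^2 (power) → 25 (decimal)
Compute 325 + 25 = 350
350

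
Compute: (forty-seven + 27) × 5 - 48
Convert forty-seven (English words) → 47 (decimal)
Expression in decimal: (47 + 27) × 5 - 48
Parentheses first: 47 + 27 = 74
Multiply: 74 × 5 = 370
Subtract: 370 - 48 = 322
322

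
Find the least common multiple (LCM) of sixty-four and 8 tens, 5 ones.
Convert sixty-four (English words) → 64 (decimal)
Convert 8 tens, 5 ones (place-value notation) → 8×10 + 5 = 85 (decimal)
Compute lcm(64, 85) = 5440
5440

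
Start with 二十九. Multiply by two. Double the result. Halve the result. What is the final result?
Convert 二十九 (Chinese numeral) → 2×10 + 9 = 29 (decimal)
Start: 29
Convert two (English words) → 2 (decimal)
29 × 2 = 58
58 × 2 = 116
116 ÷ 2 = 58
58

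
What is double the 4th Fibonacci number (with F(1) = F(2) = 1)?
The 4th Fibonacci number (with F(1) = F(2) = 1): 1, 1, 2, 3 → 3
Compute 3 × 2 = 6
6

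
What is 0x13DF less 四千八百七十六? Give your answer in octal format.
Convert 0x13DF (hexadecimal) → 1×4096 + 3×256 + 13×16 + 15 = 5087 (decimal)
Convert 四千八百七十六 (Chinese numeral) → 4×1000 + 8×100 + 7×10 + 6 = 4876 (decimal)
Compute 5087 - 4876 = 211
Convert 211 (decimal) → 211 = 3×64 + 2×8 + 3 → 0o323 (octal)
0o323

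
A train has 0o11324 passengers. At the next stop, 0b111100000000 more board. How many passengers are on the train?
Convert 0o11324 (octal) → 1×4096 + 1×512 + 3×64 + 2×8 + 4 = 4820 (decimal)
Convert 0b111100000000 (binary) → 2048 + 1024 + 512 + 256 = 3840 (decimal)
Compute 4820 + 3840 = 8660
8660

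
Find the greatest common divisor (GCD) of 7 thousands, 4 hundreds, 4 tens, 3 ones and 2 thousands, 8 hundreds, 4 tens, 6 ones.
Convert 7 thousands, 4 hundreds, 4 tens, 3 ones (place-value notation) → 7×1000 + 4×100 + 4×10 + 3 = 7443 (decimal)
Convert 2 thousands, 8 hundreds, 4 tens, 6 ones (place-value notation) → 2×1000 + 8×100 + 4×10 + 6 = 2846 (decimal)
Compute gcd(7443, 2846) = 1
1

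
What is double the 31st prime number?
The 31st prime number = 127
Compute 127 × 2 = 254
254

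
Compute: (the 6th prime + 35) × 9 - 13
Convert the 6th prime (prime index) → 13 (decimal)
Expression in decimal: (13 + 35) × 9 - 13
Parentheses first: 13 + 35 = 48
Multiply: 48 × 9 = 432
Subtract: 432 - 13 = 419
419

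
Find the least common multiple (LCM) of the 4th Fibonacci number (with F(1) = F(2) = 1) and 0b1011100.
Convert the 4th Fibonacci number (with F(1) = F(2) = 1) (Fibonacci index) → 1, 1, 2, 3 → 3 (decimal)
Convert 0b1011100 (binary) → 64 + 16 + 8 + 4 = 92 (decimal)
Compute lcm(3, 92) = 276
276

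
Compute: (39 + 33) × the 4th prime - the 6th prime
Convert the 4th prime (prime index) → 7 (decimal)
Convert the 6th prime (prime index) → 13 (decimal)
Expression in decimal: (39 + 33) × 7 - 13
Parentheses first: 39 + 33 = 72
Multiply: 72 × 7 = 504
Subtract: 504 - 13 = 491
491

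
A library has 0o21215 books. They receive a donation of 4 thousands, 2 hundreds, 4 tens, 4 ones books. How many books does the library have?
Convert 0o21215 (octal) → 2×4096 + 1×512 + 2×64 + 1×8 + 5 = 8845 (decimal)
Convert 4 thousands, 2 hundreds, 4 tens, 4 ones (place-value notation) → 4×1000 + 2×100 + 4×10 + 4 = 4244 (decimal)
Compute 8845 + 4244 = 13089
13089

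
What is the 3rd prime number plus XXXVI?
The 3rd prime number = 5
Convert XXXVI (Roman numeral) → 10 + 10 + 10 + 5 + 1 = 36 (decimal)
Compute 5 + 36 = 41
41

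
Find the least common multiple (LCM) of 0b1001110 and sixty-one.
Convert 0b1001110 (binary) → 64 + 8 + 4 + 2 = 78 (decimal)
Convert sixty-one (English words) → 61 (decimal)
Compute lcm(78, 61) = 4758
4758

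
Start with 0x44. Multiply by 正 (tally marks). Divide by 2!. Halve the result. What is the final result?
Convert 0x44 (hexadecimal) → 4×16 + 4 = 68 (decimal)
Start: 68
Convert 正 (tally marks) → 5 (decimal)
68 × 5 = 340
Convert 2! (factorial) → 2 (decimal)
340 ÷ 2 = 170
170 ÷ 2 = 85
85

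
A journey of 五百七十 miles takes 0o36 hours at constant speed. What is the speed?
Convert 五百七十 (Chinese numeral) → 5×100 + 7×10 = 570 (decimal)
Convert 0o36 (octal) → 3×8 + 6 = 30 (decimal)
Compute 570 ÷ 30 = 19
19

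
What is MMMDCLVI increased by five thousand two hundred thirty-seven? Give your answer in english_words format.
Convert MMMDCLVI (Roman numeral) → 1000 + 1000 + 1000 + 500 + 100 + 50 + 5 + 1 = 3656 (decimal)
Convert five thousand two hundred thirty-seven (English words) → 5×1000 + 2×100 + 37 = 5237 (decimal)
Compute 3656 + 5237 = 8893
Convert 8893 (decimal) → 8893 = 8×1000 + 8×100 + 93 → eight thousand eight hundred ninety-three (English words)
eight thousand eight hundred ninety-three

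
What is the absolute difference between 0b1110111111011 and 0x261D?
Convert 0b1110111111011 (binary) → 4096 + 2048 + 1024 + 256 + 128 + 64 + 32 + 16 + 8 + 2 + 1 = 7675 (decimal)
Convert 0x261D (hexadecimal) → 2×4096 + 6×256 + 1×16 + 13 = 9757 (decimal)
Compute |7675 - 9757| = 2082
2082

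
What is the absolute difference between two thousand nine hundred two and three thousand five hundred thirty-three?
Convert two thousand nine hundred two (English words) → 2×1000 + 9×100 + 2 = 2902 (decimal)
Convert three thousand five hundred thirty-three (English words) → 3×1000 + 5×100 + 33 = 3533 (decimal)
Compute |2902 - 3533| = 631
631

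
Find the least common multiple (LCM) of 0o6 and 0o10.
Convert 0o6 (octal) → 6 (decimal)
Convert 0o10 (octal) → 1×8 = 8 (decimal)
Compute lcm(6, 8) = 24
24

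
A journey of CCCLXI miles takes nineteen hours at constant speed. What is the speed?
Convert CCCLXI (Roman numeral) → 100 + 100 + 100 + 50 + 10 + 1 = 361 (decimal)
Convert nineteen (English words) → 19 (decimal)
Compute 361 ÷ 19 = 19
19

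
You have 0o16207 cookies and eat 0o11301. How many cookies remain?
Convert 0o16207 (octal) → 1×4096 + 6×512 + 2×64 + 7 = 7303 (decimal)
Convert 0o11301 (octal) → 1×4096 + 1×512 + 3×64 + 1 = 4801 (decimal)
Compute 7303 - 4801 = 2502
2502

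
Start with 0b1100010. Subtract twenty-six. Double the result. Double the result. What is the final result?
Convert 0b1100010 (binary) → 64 + 32 + 2 = 98 (decimal)
Start: 98
Convert twenty-six (English words) → 26 (decimal)
98 - 26 = 72
72 × 2 = 144
144 × 2 = 288
288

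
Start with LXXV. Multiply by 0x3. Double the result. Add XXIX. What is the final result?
Convert LXXV (Roman numeral) → 50 + 10 + 10 + 5 = 75 (decimal)
Start: 75
Convert 0x3 (hexadecimal) → 3 (decimal)
75 × 3 = 225
225 × 2 = 450
Convert XXIX (Roman numeral) → 10 + 10 + 9 = 29 (decimal)
450 + 29 = 479
479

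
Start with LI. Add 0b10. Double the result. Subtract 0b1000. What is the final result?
Convert LI (Roman numeral) → 50 + 1 = 51 (decimal)
Start: 51
Convert 0b10 (binary) → 2 (decimal)
51 + 2 = 53
53 × 2 = 106
Convert 0b1000 (binary) → 8 (decimal)
106 - 8 = 98
98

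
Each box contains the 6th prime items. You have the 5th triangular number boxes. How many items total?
Convert the 6th prime (prime index) → 13 (decimal)
Convert the 5th triangular number (triangular index) → 5×6/2 = 15 (decimal)
Compute 13 × 15 = 195
195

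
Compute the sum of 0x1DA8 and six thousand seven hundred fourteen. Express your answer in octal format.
Convert 0x1DA8 (hexadecimal) → 1×4096 + 13×256 + 10×16 + 8 = 7592 (decimal)
Convert six thousand seven hundred fourteen (English words) → 6×1000 + 7×100 + 14 = 6714 (decimal)
Compute 7592 + 6714 = 14306
Convert 14306 (decimal) → 14306 = 3×4096 + 3×512 + 7×64 + 4×8 + 2 → 0o33742 (octal)
0o33742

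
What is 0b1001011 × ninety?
Convert 0b1001011 (binary) → 64 + 8 + 2 + 1 = 75 (decimal)
Convert ninety (English words) → 90 (decimal)
Compute 75 × 90 = 6750
6750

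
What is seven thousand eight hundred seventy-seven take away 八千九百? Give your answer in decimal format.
Convert seven thousand eight hundred seventy-seven (English words) → 7×1000 + 8×100 + 77 = 7877 (decimal)
Convert 八千九百 (Chinese numeral) → 8×1000 + 9×100 = 8900 (decimal)
Compute 7877 - 8900 = -1023
-1023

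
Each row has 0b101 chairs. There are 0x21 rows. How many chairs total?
Convert 0b101 (binary) → 4 + 1 = 5 (decimal)
Convert 0x21 (hexadecimal) → 2×16 + 1 = 33 (decimal)
Compute 5 × 33 = 165
165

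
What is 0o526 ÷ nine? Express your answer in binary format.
Convert 0o526 (octal) → 5×64 + 2×8 + 6 = 342 (decimal)
Convert nine (English words) → 9 (decimal)
Compute 342 ÷ 9 = 38
Convert 38 (decimal) → 38 = 32 + 4 + 2 → 0b100110 (binary)
0b100110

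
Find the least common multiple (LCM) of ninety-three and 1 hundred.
Convert ninety-three (English words) → 93 (decimal)
Convert 1 hundred (place-value notation) → 1×100 = 100 (decimal)
Compute lcm(93, 100) = 9300
9300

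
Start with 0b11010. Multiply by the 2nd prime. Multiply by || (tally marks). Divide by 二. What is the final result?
Convert 0b11010 (binary) → 16 + 8 + 2 = 26 (decimal)
Start: 26
Convert the 2nd prime (prime index) → 3 (decimal)
26 × 3 = 78
Convert || (tally marks) → 2 (decimal)
78 × 2 = 156
Convert 二 (Chinese numeral) → 2 (decimal)
156 ÷ 2 = 78
78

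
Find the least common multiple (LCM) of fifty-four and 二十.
Convert fifty-four (English words) → 54 (decimal)
Convert 二十 (Chinese numeral) → 2×10 = 20 (decimal)
Compute lcm(54, 20) = 540
540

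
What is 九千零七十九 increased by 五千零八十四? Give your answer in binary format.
Convert 九千零七十九 (Chinese numeral) → 9×1000 + 7×10 + 9 = 9079 (decimal)
Convert 五千零八十四 (Chinese numeral) → 5×1000 + 8×10 + 4 = 5084 (decimal)
Compute 9079 + 5084 = 14163
Convert 14163 (decimal) → 14163 = 8192 + 4096 + 1024 + 512 + 256 + 64 + 16 + 2 + 1 → 0b11011101010011 (binary)
0b11011101010011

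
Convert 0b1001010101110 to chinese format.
Convert 0b1001010101110 (binary) → 4096 + 512 + 128 + 32 + 8 + 4 + 2 = 4782 (decimal)
Convert 4782 (decimal) → 4782 = 4×1000 + 7×100 + 8×10 + 2 → 四千七百八十二 (Chinese numeral)
四千七百八十二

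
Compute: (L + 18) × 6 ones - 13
Convert L (Roman numeral) → 50 (decimal)
Convert 6 ones (place-value notation) → 6 (decimal)
Expression in decimal: (50 + 18) × 6 - 13
Parentheses first: 50 + 18 = 68
Multiply: 68 × 6 = 408
Subtract: 408 - 13 = 395
395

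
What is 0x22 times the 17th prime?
Convert 0x22 (hexadecimal) → 2×16 + 2 = 34 (decimal)
Convert the 17th prime (prime index) → 59 (decimal)
Compute 34 × 59 = 2006
2006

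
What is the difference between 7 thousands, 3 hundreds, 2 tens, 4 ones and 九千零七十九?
Convert 7 thousands, 3 hundreds, 2 tens, 4 ones (place-value notation) → 7×1000 + 3×100 + 2×10 + 4 = 7324 (decimal)
Convert 九千零七十九 (Chinese numeral) → 9×1000 + 7×10 + 9 = 9079 (decimal)
Difference: |7324 - 9079| = 1755
1755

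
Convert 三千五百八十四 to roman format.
Convert 三千五百八十四 (Chinese numeral) → 3×1000 + 5×100 + 8×10 + 4 = 3584 (decimal)
Convert 3584 (decimal) → 3584 = 1000 + 1000 + 1000 + 500 + 50 + 10 + 10 + 10 + 4 → MMMDLXXXIV (Roman numeral)
MMMDLXXXIV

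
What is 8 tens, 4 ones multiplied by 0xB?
Convert 8 tens, 4 ones (place-value notation) → 8×10 + 4 = 84 (decimal)
Convert 0xB (hexadecimal) → 11 (decimal)
Compute 84 × 11 = 924
924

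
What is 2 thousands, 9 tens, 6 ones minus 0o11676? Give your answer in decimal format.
Convert 2 thousands, 9 tens, 6 ones (place-value notation) → 2×1000 + 9×10 + 6 = 2096 (decimal)
Convert 0o11676 (octal) → 1×4096 + 1×512 + 6×64 + 7×8 + 6 = 5054 (decimal)
Compute 2096 - 5054 = -2958
-2958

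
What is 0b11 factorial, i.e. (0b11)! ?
Convert 0b11 (binary) → 2 + 1 = 3 (decimal)
Compute 3! = 6
6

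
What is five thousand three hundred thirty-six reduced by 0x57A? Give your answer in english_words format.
Convert five thousand three hundred thirty-six (English words) → 5×1000 + 3×100 + 36 = 5336 (decimal)
Convert 0x57A (hexadecimal) → 5×256 + 7×16 + 10 = 1402 (decimal)
Compute 5336 - 1402 = 3934
Convert 3934 (decimal) → 3934 = 3×1000 + 9×100 + 34 → three thousand nine hundred thirty-four (English words)
three thousand nine hundred thirty-four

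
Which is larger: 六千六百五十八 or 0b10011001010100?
Convert 六千六百五十八 (Chinese numeral) → 6×1000 + 6×100 + 5×10 + 8 = 6658 (decimal)
Convert 0b10011001010100 (binary) → 8192 + 1024 + 512 + 64 + 16 + 4 = 9812 (decimal)
Compare 6658 vs 9812: larger = 9812
9812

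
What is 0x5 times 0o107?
Convert 0x5 (hexadecimal) → 5 (decimal)
Convert 0o107 (octal) → 1×64 + 7 = 71 (decimal)
Compute 5 × 71 = 355
355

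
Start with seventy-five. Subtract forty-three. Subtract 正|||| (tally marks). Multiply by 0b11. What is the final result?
Convert seventy-five (English words) → 75 (decimal)
Start: 75
Convert forty-three (English words) → 43 (decimal)
75 - 43 = 32
Convert 正|||| (tally marks) → 5 + 4 = 9 (decimal)
32 - 9 = 23
Convert 0b11 (binary) → 2 + 1 = 3 (decimal)
23 × 3 = 69
69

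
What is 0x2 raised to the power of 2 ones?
Convert 0x2 (hexadecimal) → 2 (decimal)
Convert 2 ones (place-value notation) → 2 (decimal)
Compute 2 ^ 2 = 4
4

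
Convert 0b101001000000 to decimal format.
Convert 0b101001000000 (binary) → 2048 + 512 + 64 = 2624 (decimal)
2624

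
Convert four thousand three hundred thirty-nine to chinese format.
Convert four thousand three hundred thirty-nine (English words) → 4×1000 + 3×100 + 39 = 4339 (decimal)
Convert 4339 (decimal) → 4339 = 4×1000 + 3×100 + 3×10 + 9 → 四千三百三十九 (Chinese numeral)
四千三百三十九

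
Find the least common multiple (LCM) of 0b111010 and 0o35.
Convert 0b111010 (binary) → 32 + 16 + 8 + 2 = 58 (decimal)
Convert 0o35 (octal) → 3×8 + 5 = 29 (decimal)
Compute lcm(58, 29) = 58
58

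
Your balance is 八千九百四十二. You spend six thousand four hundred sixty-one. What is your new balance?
Convert 八千九百四十二 (Chinese numeral) → 8×1000 + 9×100 + 4×10 + 2 = 8942 (decimal)
Convert six thousand four hundred sixty-one (English words) → 6×1000 + 4×100 + 61 = 6461 (decimal)
Compute 8942 - 6461 = 2481
2481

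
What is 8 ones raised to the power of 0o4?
Convert 8 ones (place-value notation) → 8 (decimal)
Convert 0o4 (octal) → 4 (decimal)
Compute 8 ^ 4 = 4096
4096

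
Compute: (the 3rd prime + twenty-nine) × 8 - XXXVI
Convert the 3rd prime (prime index) → 5 (decimal)
Convert twenty-nine (English words) → 29 (decimal)
Convert XXXVI (Roman numeral) → 10 + 10 + 10 + 5 + 1 = 36 (decimal)
Expression in decimal: (5 + 29) × 8 - 36
Parentheses first: 5 + 29 = 34
Multiply: 34 × 8 = 272
Subtract: 272 - 36 = 236
236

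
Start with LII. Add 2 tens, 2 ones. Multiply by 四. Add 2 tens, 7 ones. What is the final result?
Convert LII (Roman numeral) → 50 + 1 + 1 = 52 (decimal)
Start: 52
Convert 2 tens, 2 ones (place-value notation) → 2×10 + 2 = 22 (decimal)
52 + 22 = 74
Convert 四 (Chinese numeral) → 4 (decimal)
74 × 4 = 296
Convert 2 tens, 7 ones (place-value notation) → 2×10 + 7 = 27 (decimal)
296 + 27 = 323
323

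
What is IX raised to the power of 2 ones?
Convert IX (Roman numeral) → 9 (decimal)
Convert 2 ones (place-value notation) → 2 (decimal)
Compute 9 ^ 2 = 81
81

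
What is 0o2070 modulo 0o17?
Convert 0o2070 (octal) → 2×512 + 7×8 = 1080 (decimal)
Convert 0o17 (octal) → 1×8 + 7 = 15 (decimal)
Compute 1080 mod 15 = 0
0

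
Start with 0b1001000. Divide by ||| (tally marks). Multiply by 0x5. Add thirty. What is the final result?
Convert 0b1001000 (binary) → 64 + 8 = 72 (decimal)
Start: 72
Convert ||| (tally marks) → 3 (decimal)
72 ÷ 3 = 24
Convert 0x5 (hexadecimal) → 5 (decimal)
24 × 5 = 120
Convert thirty (English words) → 30 (decimal)
120 + 30 = 150
150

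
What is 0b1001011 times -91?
Convert 0b1001011 (binary) → 64 + 8 + 2 + 1 = 75 (decimal)
Compute 75 × -91 = -6825
-6825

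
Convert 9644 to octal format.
Convert 9644 (decimal) → 9644 = 2×4096 + 2×512 + 6×64 + 5×8 + 4 → 0o22654 (octal)
0o22654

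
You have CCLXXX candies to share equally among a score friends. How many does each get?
Convert CCLXXX (Roman numeral) → 100 + 100 + 50 + 10 + 10 + 10 = 280 (decimal)
Convert a score (colloquial) → 20 (decimal)
Compute 280 ÷ 20 = 14
14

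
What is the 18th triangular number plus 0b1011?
The 18th triangular number = 18×19/2 = 171
Convert 0b1011 (binary) → 8 + 2 + 1 = 11 (decimal)
Compute 171 + 11 = 182
182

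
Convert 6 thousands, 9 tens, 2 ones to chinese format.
Convert 6 thousands, 9 tens, 2 ones (place-value notation) → 6×1000 + 9×10 + 2 = 6092 (decimal)
Convert 6092 (decimal) → 6092 = 6×1000 + 9×10 + 2 → 六千零九十二 (Chinese numeral)
六千零九十二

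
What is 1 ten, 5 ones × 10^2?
Convert 1 ten, 5 ones (place-value notation) → 1×10 + 5 = 15 (decimal)
Convert 10^2 (power) → 100 (decimal)
Compute 15 × 100 = 1500
1500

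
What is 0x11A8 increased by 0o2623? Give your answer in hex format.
Convert 0x11A8 (hexadecimal) → 1×4096 + 1×256 + 10×16 + 8 = 4520 (decimal)
Convert 0o2623 (octal) → 2×512 + 6×64 + 2×8 + 3 = 1427 (decimal)
Compute 4520 + 1427 = 5947
Convert 5947 (decimal) → 5947 = 1×4096 + 7×256 + 3×16 + 11 → 0x173B (hexadecimal)
0x173B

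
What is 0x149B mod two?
Convert 0x149B (hexadecimal) → 1×4096 + 4×256 + 9×16 + 11 = 5275 (decimal)
Convert two (English words) → 2 (decimal)
Compute 5275 mod 2 = 1
1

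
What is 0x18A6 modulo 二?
Convert 0x18A6 (hexadecimal) → 1×4096 + 8×256 + 10×16 + 6 = 6310 (decimal)
Convert 二 (Chinese numeral) → 2 (decimal)
Compute 6310 mod 2 = 0
0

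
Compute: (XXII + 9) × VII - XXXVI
Convert XXII (Roman numeral) → 10 + 10 + 1 + 1 = 22 (decimal)
Convert VII (Roman numeral) → 5 + 1 + 1 = 7 (decimal)
Convert XXXVI (Roman numeral) → 10 + 10 + 10 + 5 + 1 = 36 (decimal)
Expression in decimal: (22 + 9) × 7 - 36
Parentheses first: 22 + 9 = 31
Multiply: 31 × 7 = 217
Subtract: 217 - 36 = 181
181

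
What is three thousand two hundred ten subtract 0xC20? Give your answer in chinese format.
Convert three thousand two hundred ten (English words) → 3×1000 + 2×100 + 10 = 3210 (decimal)
Convert 0xC20 (hexadecimal) → 12×256 + 2×16 = 3104 (decimal)
Compute 3210 - 3104 = 106
Convert 106 (decimal) → 106 = 1×100 + 6 → 一百零六 (Chinese numeral)
一百零六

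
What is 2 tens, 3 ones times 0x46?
Convert 2 tens, 3 ones (place-value notation) → 2×10 + 3 = 23 (decimal)
Convert 0x46 (hexadecimal) → 4×16 + 6 = 70 (decimal)
Compute 23 × 70 = 1610
1610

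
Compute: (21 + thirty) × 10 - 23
Convert thirty (English words) → 30 (decimal)
Expression in decimal: (21 + 30) × 10 - 23
Parentheses first: 21 + 30 = 51
Multiply: 51 × 10 = 510
Subtract: 510 - 23 = 487
487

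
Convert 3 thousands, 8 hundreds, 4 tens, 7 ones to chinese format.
Convert 3 thousands, 8 hundreds, 4 tens, 7 ones (place-value notation) → 3×1000 + 8×100 + 4×10 + 7 = 3847 (decimal)
Convert 3847 (decimal) → 3847 = 3×1000 + 8×100 + 4×10 + 7 → 三千八百四十七 (Chinese numeral)
三千八百四十七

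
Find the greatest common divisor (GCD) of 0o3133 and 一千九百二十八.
Convert 0o3133 (octal) → 3×512 + 1×64 + 3×8 + 3 = 1627 (decimal)
Convert 一千九百二十八 (Chinese numeral) → 1×1000 + 9×100 + 2×10 + 8 = 1928 (decimal)
Compute gcd(1627, 1928) = 1
1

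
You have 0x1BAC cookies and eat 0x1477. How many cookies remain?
Convert 0x1BAC (hexadecimal) → 1×4096 + 11×256 + 10×16 + 12 = 7084 (decimal)
Convert 0x1477 (hexadecimal) → 1×4096 + 4×256 + 7×16 + 7 = 5239 (decimal)
Compute 7084 - 5239 = 1845
1845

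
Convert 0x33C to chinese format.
Convert 0x33C (hexadecimal) → 3×256 + 3×16 + 12 = 828 (decimal)
Convert 828 (decimal) → 828 = 8×100 + 2×10 + 8 → 八百二十八 (Chinese numeral)
八百二十八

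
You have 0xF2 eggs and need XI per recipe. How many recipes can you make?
Convert 0xF2 (hexadecimal) → 15×16 + 2 = 242 (decimal)
Convert XI (Roman numeral) → 10 + 1 = 11 (decimal)
Compute 242 ÷ 11 = 22
22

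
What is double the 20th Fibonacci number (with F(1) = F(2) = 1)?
The 20th Fibonacci number (with F(1) = F(2) = 1) = 6765
Compute 6765 × 2 = 13530
13530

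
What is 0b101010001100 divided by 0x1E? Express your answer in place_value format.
Convert 0b101010001100 (binary) → 2048 + 512 + 128 + 8 + 4 = 2700 (decimal)
Convert 0x1E (hexadecimal) → 1×16 + 14 = 30 (decimal)
Compute 2700 ÷ 30 = 90
Convert 90 (decimal) → 90 = 9×10 → 9 tens (place-value notation)
9 tens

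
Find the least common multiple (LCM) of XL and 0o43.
Convert XL (Roman numeral) → 40 (decimal)
Convert 0o43 (octal) → 4×8 + 3 = 35 (decimal)
Compute lcm(40, 35) = 280
280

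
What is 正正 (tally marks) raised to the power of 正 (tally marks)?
Convert 正正 (tally marks) → 5 + 5 = 10 (decimal)
Convert 正 (tally marks) → 5 (decimal)
Compute 10 ^ 5 = 100000
100000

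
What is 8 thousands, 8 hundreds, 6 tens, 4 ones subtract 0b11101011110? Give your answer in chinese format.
Convert 8 thousands, 8 hundreds, 6 tens, 4 ones (place-value notation) → 8×1000 + 8×100 + 6×10 + 4 = 8864 (decimal)
Convert 0b11101011110 (binary) → 1024 + 512 + 256 + 64 + 16 + 8 + 4 + 2 = 1886 (decimal)
Compute 8864 - 1886 = 6978
Convert 6978 (decimal) → 6978 = 6×1000 + 9×100 + 7×10 + 8 → 六千九百七十八 (Chinese numeral)
六千九百七十八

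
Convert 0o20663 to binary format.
Convert 0o20663 (octal) → 2×4096 + 6×64 + 6×8 + 3 = 8627 (decimal)
Convert 8627 (decimal) → 8627 = 8192 + 256 + 128 + 32 + 16 + 2 + 1 → 0b10000110110011 (binary)
0b10000110110011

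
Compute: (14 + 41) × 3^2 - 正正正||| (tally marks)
Convert 3^2 (power) → 9 (decimal)
Convert 正正正||| (tally marks) → 5 + 5 + 5 + 3 = 18 (decimal)
Expression in decimal: (14 + 41) × 9 - 18
Parentheses first: 14 + 41 = 55
Multiply: 55 × 9 = 495
Subtract: 495 - 18 = 477
477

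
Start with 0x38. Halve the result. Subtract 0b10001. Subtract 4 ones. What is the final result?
Convert 0x38 (hexadecimal) → 3×16 + 8 = 56 (decimal)
Start: 56
56 ÷ 2 = 28
Convert 0b10001 (binary) → 16 + 1 = 17 (decimal)
28 - 17 = 11
Convert 4 ones (place-value notation) → 4 (decimal)
11 - 4 = 7
7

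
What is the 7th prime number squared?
The 7th prime number = 17
Compute 17² = 17 × 17 = 289
289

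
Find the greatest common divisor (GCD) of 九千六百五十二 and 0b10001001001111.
Convert 九千六百五十二 (Chinese numeral) → 9×1000 + 6×100 + 5×10 + 2 = 9652 (decimal)
Convert 0b10001001001111 (binary) → 8192 + 512 + 64 + 8 + 4 + 2 + 1 = 8783 (decimal)
Compute gcd(9652, 8783) = 1
1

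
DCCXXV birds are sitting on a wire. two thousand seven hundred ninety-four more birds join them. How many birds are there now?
Convert DCCXXV (Roman numeral) → 500 + 100 + 100 + 10 + 10 + 5 = 725 (decimal)
Convert two thousand seven hundred ninety-four (English words) → 2×1000 + 7×100 + 94 = 2794 (decimal)
Compute 725 + 2794 = 3519
3519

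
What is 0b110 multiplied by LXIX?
Convert 0b110 (binary) → 4 + 2 = 6 (decimal)
Convert LXIX (Roman numeral) → 50 + 10 + 9 = 69 (decimal)
Compute 6 × 69 = 414
414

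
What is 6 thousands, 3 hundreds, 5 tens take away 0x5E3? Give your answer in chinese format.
Convert 6 thousands, 3 hundreds, 5 tens (place-value notation) → 6×1000 + 3×100 + 5×10 = 6350 (decimal)
Convert 0x5E3 (hexadecimal) → 5×256 + 14×16 + 3 = 1507 (decimal)
Compute 6350 - 1507 = 4843
Convert 4843 (decimal) → 4843 = 4×1000 + 8×100 + 4×10 + 3 → 四千八百四十三 (Chinese numeral)
四千八百四十三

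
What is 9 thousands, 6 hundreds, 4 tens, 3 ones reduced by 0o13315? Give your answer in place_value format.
Convert 9 thousands, 6 hundreds, 4 tens, 3 ones (place-value notation) → 9×1000 + 6×100 + 4×10 + 3 = 9643 (decimal)
Convert 0o13315 (octal) → 1×4096 + 3×512 + 3×64 + 1×8 + 5 = 5837 (decimal)
Compute 9643 - 5837 = 3806
Convert 3806 (decimal) → 3806 = 3×1000 + 8×100 + 6 → 3 thousands, 8 hundreds, 6 ones (place-value notation)
3 thousands, 8 hundreds, 6 ones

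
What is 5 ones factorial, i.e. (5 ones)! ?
Convert 5 ones (place-value notation) → 5 (decimal)
Compute 5! = 120
120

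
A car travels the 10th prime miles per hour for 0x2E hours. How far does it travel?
Convert the 10th prime (prime index) → 29 (decimal)
Convert 0x2E (hexadecimal) → 2×16 + 14 = 46 (decimal)
Compute 29 × 46 = 1334
1334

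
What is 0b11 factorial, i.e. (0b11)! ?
Convert 0b11 (binary) → 2 + 1 = 3 (decimal)
Compute 3! = 6
6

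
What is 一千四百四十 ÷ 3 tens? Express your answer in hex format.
Convert 一千四百四十 (Chinese numeral) → 1×1000 + 4×100 + 4×10 = 1440 (decimal)
Convert 3 tens (place-value notation) → 3×10 = 30 (decimal)
Compute 1440 ÷ 30 = 48
Convert 48 (decimal) → 48 = 3×16 → 0x30 (hexadecimal)
0x30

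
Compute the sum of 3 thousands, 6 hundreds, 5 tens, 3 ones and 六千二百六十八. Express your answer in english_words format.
Convert 3 thousands, 6 hundreds, 5 tens, 3 ones (place-value notation) → 3×1000 + 6×100 + 5×10 + 3 = 3653 (decimal)
Convert 六千二百六十八 (Chinese numeral) → 6×1000 + 2×100 + 6×10 + 8 = 6268 (decimal)
Compute 3653 + 6268 = 9921
Convert 9921 (decimal) → 9921 = 9×1000 + 9×100 + 21 → nine thousand nine hundred twenty-one (English words)
nine thousand nine hundred twenty-one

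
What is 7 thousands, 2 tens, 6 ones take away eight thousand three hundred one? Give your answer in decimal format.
Convert 7 thousands, 2 tens, 6 ones (place-value notation) → 7×1000 + 2×10 + 6 = 7026 (decimal)
Convert eight thousand three hundred one (English words) → 8×1000 + 3×100 + 1 = 8301 (decimal)
Compute 7026 - 8301 = -1275
-1275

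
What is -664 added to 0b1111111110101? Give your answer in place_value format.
Convert 0b1111111110101 (binary) → 4096 + 2048 + 1024 + 512 + 256 + 128 + 64 + 32 + 16 + 4 + 1 = 8181 (decimal)
Compute -664 + 8181 = 7517
Convert 7517 (decimal) → 7517 = 7×1000 + 5×100 + 1×10 + 7 → 7 thousands, 5 hundreds, 1 ten, 7 ones (place-value notation)
7 thousands, 5 hundreds, 1 ten, 7 ones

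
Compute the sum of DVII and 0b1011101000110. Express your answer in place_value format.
Convert DVII (Roman numeral) → 500 + 5 + 1 + 1 = 507 (decimal)
Convert 0b1011101000110 (binary) → 4096 + 1024 + 512 + 256 + 64 + 4 + 2 = 5958 (decimal)
Compute 507 + 5958 = 6465
Convert 6465 (decimal) → 6465 = 6×1000 + 4×100 + 6×10 + 5 → 6 thousands, 4 hundreds, 6 tens, 5 ones (place-value notation)
6 thousands, 4 hundreds, 6 tens, 5 ones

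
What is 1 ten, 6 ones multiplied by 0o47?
Convert 1 ten, 6 ones (place-value notation) → 1×10 + 6 = 16 (decimal)
Convert 0o47 (octal) → 4×8 + 7 = 39 (decimal)
Compute 16 × 39 = 624
624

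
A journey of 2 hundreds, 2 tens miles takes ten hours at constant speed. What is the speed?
Convert 2 hundreds, 2 tens (place-value notation) → 2×100 + 2×10 = 220 (decimal)
Convert ten (English words) → 10 (decimal)
Compute 220 ÷ 10 = 22
22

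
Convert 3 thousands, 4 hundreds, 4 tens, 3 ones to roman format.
Convert 3 thousands, 4 hundreds, 4 tens, 3 ones (place-value notation) → 3×1000 + 4×100 + 4×10 + 3 = 3443 (decimal)
Convert 3443 (decimal) → 3443 = 1000 + 1000 + 1000 + 400 + 40 + 1 + 1 + 1 → MMMCDXLIII (Roman numeral)
MMMCDXLIII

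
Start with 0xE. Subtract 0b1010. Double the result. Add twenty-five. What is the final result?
Convert 0xE (hexadecimal) → 14 (decimal)
Start: 14
Convert 0b1010 (binary) → 8 + 2 = 10 (decimal)
14 - 10 = 4
4 × 2 = 8
Convert twenty-five (English words) → 25 (decimal)
8 + 25 = 33
33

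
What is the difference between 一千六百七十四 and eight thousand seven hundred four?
Convert 一千六百七十四 (Chinese numeral) → 1×1000 + 6×100 + 7×10 + 4 = 1674 (decimal)
Convert eight thousand seven hundred four (English words) → 8×1000 + 7×100 + 4 = 8704 (decimal)
Difference: |1674 - 8704| = 7030
7030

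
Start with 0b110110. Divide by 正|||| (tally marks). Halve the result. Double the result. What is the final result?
Convert 0b110110 (binary) → 32 + 16 + 4 + 2 = 54 (decimal)
Start: 54
Convert 正|||| (tally marks) → 5 + 4 = 9 (decimal)
54 ÷ 9 = 6
6 ÷ 2 = 3
3 × 2 = 6
6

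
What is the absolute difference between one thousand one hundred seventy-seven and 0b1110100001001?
Convert one thousand one hundred seventy-seven (English words) → 1×1000 + 1×100 + 77 = 1177 (decimal)
Convert 0b1110100001001 (binary) → 4096 + 2048 + 1024 + 256 + 8 + 1 = 7433 (decimal)
Compute |1177 - 7433| = 6256
6256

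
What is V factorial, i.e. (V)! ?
Convert V (Roman numeral) → 5 (decimal)
Compute 5! = 120
120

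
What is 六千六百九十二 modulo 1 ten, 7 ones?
Convert 六千六百九十二 (Chinese numeral) → 6×1000 + 6×100 + 9×10 + 2 = 6692 (decimal)
Convert 1 ten, 7 ones (place-value notation) → 1×10 + 7 = 17 (decimal)
Compute 6692 mod 17 = 11
11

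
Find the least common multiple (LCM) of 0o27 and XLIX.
Convert 0o27 (octal) → 2×8 + 7 = 23 (decimal)
Convert XLIX (Roman numeral) → 40 + 9 = 49 (decimal)
Compute lcm(23, 49) = 1127
1127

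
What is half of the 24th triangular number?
The 24th triangular number = 24×25/2 = 300
Compute 300 ÷ 2 = 150
150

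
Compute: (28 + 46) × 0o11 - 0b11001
Convert 0o11 (octal) → 1×8 + 1 = 9 (decimal)
Convert 0b11001 (binary) → 16 + 8 + 1 = 25 (decimal)
Expression in decimal: (28 + 46) × 9 - 25
Parentheses first: 28 + 46 = 74
Multiply: 74 × 9 = 666
Subtract: 666 - 25 = 641
641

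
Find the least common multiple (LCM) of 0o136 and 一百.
Convert 0o136 (octal) → 1×64 + 3×8 + 6 = 94 (decimal)
Convert 一百 (Chinese numeral) → 1×100 = 100 (decimal)
Compute lcm(94, 100) = 4700
4700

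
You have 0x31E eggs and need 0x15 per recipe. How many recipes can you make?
Convert 0x31E (hexadecimal) → 3×256 + 1×16 + 14 = 798 (decimal)
Convert 0x15 (hexadecimal) → 1×16 + 5 = 21 (decimal)
Compute 798 ÷ 21 = 38
38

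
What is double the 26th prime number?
The 26th prime number = 101
Compute 101 × 2 = 202
202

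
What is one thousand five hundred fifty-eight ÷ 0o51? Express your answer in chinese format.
Convert one thousand five hundred fifty-eight (English words) → 1×1000 + 5×100 + 58 = 1558 (decimal)
Convert 0o51 (octal) → 5×8 + 1 = 41 (decimal)
Compute 1558 ÷ 41 = 38
Convert 38 (decimal) → 38 = 3×10 + 8 → 三十八 (Chinese numeral)
三十八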